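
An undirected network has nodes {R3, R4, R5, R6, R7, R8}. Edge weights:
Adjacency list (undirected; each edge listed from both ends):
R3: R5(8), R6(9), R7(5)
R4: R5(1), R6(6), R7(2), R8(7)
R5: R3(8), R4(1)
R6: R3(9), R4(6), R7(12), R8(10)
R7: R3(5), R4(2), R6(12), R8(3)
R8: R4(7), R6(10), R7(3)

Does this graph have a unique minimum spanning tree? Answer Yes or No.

Sort edges by weight, then run Kruskal:
R4-R5 (1): add. Components now {R4,R5} {R7} {R3} {R8} {R6}
R4-R7 (2): add. Components now {R4,R5,R7} {R3} {R8} {R6}
R7-R8 (3): add. Components now {R4,R5,R7,R8} {R3} {R6}
R3-R7 (5): add. Components now {R3,R4,R5,R7,R8} {R6}
R4-R6 (6): add. Components now {R3,R4,R5,R6,R7,R8}
Every non-tree edge has weight strictly greater than the heaviest edge on the tree path between its endpoints, so the MST is unique.

Yes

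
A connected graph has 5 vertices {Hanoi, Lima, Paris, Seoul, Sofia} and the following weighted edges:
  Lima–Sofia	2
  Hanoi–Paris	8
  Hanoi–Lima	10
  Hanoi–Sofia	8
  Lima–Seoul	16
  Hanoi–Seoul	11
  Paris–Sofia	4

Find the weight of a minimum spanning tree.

25

Sort edges by weight, then run Kruskal:
Lima–Sofia (2): add — endpoints in different components.
Paris–Sofia (4): add — endpoints in different components.
Hanoi–Paris (8): add — endpoints in different components.
Hanoi–Sofia (8): skip — Hanoi and Sofia already connected.
Hanoi–Lima (10): skip — Lima and Hanoi already connected.
Hanoi–Seoul (11): add — endpoints in different components.
MST edges: Lima–Sofia, Paris–Sofia, Hanoi–Paris, Hanoi–Seoul; total weight 2+4+8+11 = 25.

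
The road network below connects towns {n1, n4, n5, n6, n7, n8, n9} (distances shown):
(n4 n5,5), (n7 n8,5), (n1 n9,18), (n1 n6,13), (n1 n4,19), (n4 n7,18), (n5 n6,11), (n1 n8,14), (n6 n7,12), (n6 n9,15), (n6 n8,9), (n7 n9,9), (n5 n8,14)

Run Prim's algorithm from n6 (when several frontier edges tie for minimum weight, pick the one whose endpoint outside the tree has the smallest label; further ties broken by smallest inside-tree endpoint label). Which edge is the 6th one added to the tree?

n1-n6

Prim's algorithm from n6:
Step 1: cheapest edge leaving the tree is n6 n8 (9); add n8.
Step 2: cheapest edge leaving the tree is n7 n8 (5); add n7.
Step 3: cheapest edge leaving the tree is n7 n9 (9); add n9.
Step 4: cheapest edge leaving the tree is n5 n6 (11); add n5.
Step 5: cheapest edge leaving the tree is n4 n5 (5); add n4.
Step 6: cheapest edge leaving the tree is n1 n6 (13); add n1.
The 6th edge added is n1 n6.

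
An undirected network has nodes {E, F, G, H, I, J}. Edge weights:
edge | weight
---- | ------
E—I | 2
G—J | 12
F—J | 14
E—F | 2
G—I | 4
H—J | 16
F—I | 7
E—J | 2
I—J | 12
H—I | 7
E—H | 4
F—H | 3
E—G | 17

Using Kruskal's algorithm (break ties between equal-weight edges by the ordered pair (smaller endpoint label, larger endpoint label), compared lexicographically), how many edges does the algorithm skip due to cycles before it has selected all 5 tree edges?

Kruskal: consider edges lightest-first.
E—F (2): add. Components now {E,F} {G} {H} {I} {J}
E—I (2): add. Components now {E,F,I} {G} {H} {J}
E—J (2): add. Components now {E,F,I,J} {G} {H}
F—H (3): add. Components now {E,F,H,I,J} {G}
E—H (4): skip — E and H already connected.
G—I (4): add. Components now {E,F,G,H,I,J}
Edges rejected before the tree was complete: 1.

1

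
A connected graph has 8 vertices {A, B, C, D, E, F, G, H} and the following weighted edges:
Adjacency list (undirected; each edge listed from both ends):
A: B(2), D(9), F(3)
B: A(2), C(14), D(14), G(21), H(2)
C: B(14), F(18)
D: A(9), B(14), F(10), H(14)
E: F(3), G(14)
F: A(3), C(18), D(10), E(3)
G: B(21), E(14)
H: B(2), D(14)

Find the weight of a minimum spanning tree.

Prim, starting at H.
Step 1: cheapest edge leaving the tree is B—H (2); add B.
Step 2: cheapest edge leaving the tree is A—B (2); add A.
Step 3: cheapest edge leaving the tree is A—F (3); add F.
Step 4: cheapest edge leaving the tree is E—F (3); add E.
Step 5: cheapest edge leaving the tree is A—D (9); add D.
Step 6: cheapest edge leaving the tree is B—C (14); add C.
Step 7: cheapest edge leaving the tree is E—G (14); add G.
MST edges: B—H, A—B, A—F, E—F, A—D, B—C, E—G; total weight 2+2+3+3+9+14+14 = 47.

47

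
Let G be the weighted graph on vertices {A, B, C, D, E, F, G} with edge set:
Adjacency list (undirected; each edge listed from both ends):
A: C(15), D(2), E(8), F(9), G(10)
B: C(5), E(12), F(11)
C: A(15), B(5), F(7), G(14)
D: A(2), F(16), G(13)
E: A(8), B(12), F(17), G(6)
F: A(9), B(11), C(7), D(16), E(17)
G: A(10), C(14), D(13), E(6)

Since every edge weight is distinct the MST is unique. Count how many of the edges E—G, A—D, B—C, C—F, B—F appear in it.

Sort edges by weight, then run Kruskal:
A—D (2): add. Components now {A,D} {B} {C} {E} {F} {G}
B—C (5): add. Components now {A,D} {B,C} {E} {F} {G}
E—G (6): add. Components now {A,D} {B,C} {E,G} {F}
C—F (7): add. Components now {A,D} {B,C,F} {E,G}
A—E (8): add. Components now {A,D,E,G} {B,C,F}
A—F (9): add. Components now {A,B,C,D,E,F,G}
MST edge set: {A—D, B—C, E—G, C—F, A—E, A—F}.
Of the listed edges, {E—G, A—D, B—C, C—F} are in the MST → 4.

4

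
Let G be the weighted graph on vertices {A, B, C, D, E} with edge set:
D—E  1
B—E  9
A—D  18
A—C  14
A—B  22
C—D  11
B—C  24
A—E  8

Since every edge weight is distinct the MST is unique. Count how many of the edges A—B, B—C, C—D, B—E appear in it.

2

Kruskal: consider edges lightest-first.
D—E (1): add — endpoints in different components.
A—E (8): add — endpoints in different components.
B—E (9): add — endpoints in different components.
C—D (11): add — endpoints in different components.
MST edge set: {D—E, A—E, B—E, C—D}.
Of the listed edges, {C—D, B—E} are in the MST → 2.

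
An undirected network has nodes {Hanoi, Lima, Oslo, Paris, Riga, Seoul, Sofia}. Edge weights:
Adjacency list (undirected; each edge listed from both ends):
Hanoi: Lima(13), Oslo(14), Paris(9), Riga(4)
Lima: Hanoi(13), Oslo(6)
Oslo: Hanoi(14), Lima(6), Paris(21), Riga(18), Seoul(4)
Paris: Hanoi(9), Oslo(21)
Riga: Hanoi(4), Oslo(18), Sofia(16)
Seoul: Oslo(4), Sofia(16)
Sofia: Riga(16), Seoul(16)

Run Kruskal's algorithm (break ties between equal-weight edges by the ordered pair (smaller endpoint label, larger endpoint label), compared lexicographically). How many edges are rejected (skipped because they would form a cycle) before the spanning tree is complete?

1

Kruskal: consider edges lightest-first.
Hanoi Riga (4): add — endpoints in different components.
Oslo Seoul (4): add — endpoints in different components.
Lima Oslo (6): add — endpoints in different components.
Hanoi Paris (9): add — endpoints in different components.
Hanoi Lima (13): add — endpoints in different components.
Hanoi Oslo (14): skip — Oslo and Hanoi already connected.
Riga Sofia (16): add — endpoints in different components.
Edges rejected before the tree was complete: 1.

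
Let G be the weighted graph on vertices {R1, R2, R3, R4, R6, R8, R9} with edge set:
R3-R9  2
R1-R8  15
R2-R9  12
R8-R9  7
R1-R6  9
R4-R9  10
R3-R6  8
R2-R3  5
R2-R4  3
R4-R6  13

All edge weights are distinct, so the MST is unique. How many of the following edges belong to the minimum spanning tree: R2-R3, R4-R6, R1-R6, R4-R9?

Kruskal's algorithm — process edges by increasing weight (ties by edge label):
R3-R9 (2): add — endpoints in different components.
R2-R4 (3): add — endpoints in different components.
R2-R3 (5): add — endpoints in different components.
R8-R9 (7): add — endpoints in different components.
R3-R6 (8): add — endpoints in different components.
R1-R6 (9): add — endpoints in different components.
MST edge set: {R3-R9, R2-R4, R2-R3, R8-R9, R3-R6, R1-R6}.
Of the listed edges, {R2-R3, R1-R6} are in the MST → 2.

2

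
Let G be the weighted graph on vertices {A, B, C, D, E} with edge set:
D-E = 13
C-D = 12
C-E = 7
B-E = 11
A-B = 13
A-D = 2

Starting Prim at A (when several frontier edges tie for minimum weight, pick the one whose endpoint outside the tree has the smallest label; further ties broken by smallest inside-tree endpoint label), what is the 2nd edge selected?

Grow the tree from A using Prim:
Step 1: cheapest edge leaving the tree is A-D (2); add D.
Step 2: cheapest edge leaving the tree is C-D (12); add C.
Step 3: cheapest edge leaving the tree is C-E (7); add E.
Step 4: cheapest edge leaving the tree is B-E (11); add B.
The 2nd edge added is C-D.

C-D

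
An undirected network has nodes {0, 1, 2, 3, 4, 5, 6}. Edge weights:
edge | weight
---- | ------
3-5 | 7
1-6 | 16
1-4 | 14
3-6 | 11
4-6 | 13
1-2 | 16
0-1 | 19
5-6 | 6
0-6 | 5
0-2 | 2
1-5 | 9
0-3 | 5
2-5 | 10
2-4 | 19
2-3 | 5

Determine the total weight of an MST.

Sort edges by weight, then run Kruskal:
0-2 (2): add. Components now {0,2} {1} {3} {4} {5} {6}
0-3 (5): add. Components now {0,2,3} {1} {4} {5} {6}
0-6 (5): add. Components now {0,2,3,6} {1} {4} {5}
2-3 (5): skip — 2 and 3 already connected.
5-6 (6): add. Components now {0,2,3,5,6} {1} {4}
3-5 (7): skip — 3 and 5 already connected.
1-5 (9): add. Components now {0,1,2,3,5,6} {4}
2-5 (10): skip — 2 and 5 already connected.
3-6 (11): skip — 3 and 6 already connected.
4-6 (13): add. Components now {0,1,2,3,4,5,6}
MST edges: 0-2, 0-3, 0-6, 5-6, 1-5, 4-6; total weight 2+5+5+6+9+13 = 40.

40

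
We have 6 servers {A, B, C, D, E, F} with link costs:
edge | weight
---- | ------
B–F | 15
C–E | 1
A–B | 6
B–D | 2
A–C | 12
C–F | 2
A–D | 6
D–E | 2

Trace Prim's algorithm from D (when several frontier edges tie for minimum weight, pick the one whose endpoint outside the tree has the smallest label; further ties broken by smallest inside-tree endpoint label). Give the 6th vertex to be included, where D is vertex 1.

Prim's algorithm from D:
Step 1: frontier [B–D 2, D–E 2, A–D 6] → take B–D (2); add B.
Step 2: frontier [A–B 6, B–F 15, D–E 2, A–D 6] → take D–E (2); add E.
Step 3: frontier [A–B 6, B–F 15, A–D 6, C–E 1] → take C–E (1); add C.
Step 4: frontier [A–B 6, B–F 15, C–F 2, A–C 12, A–D 6] → take C–F (2); add F.
Step 5: frontier [A–B 6, A–C 12, A–D 6] → take A–B (6); add A.
Vertex order: D, B, E, C, F, A. The 6th vertex is A.

A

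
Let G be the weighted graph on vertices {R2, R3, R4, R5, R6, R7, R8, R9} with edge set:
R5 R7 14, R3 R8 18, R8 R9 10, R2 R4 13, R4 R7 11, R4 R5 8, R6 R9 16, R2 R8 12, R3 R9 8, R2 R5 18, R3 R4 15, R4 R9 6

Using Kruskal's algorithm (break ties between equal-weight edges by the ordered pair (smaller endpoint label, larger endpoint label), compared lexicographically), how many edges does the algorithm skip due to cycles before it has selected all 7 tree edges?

Sort edges by weight, then run Kruskal:
R4 R9 (6): add — endpoints in different components.
R3 R9 (8): add — endpoints in different components.
R4 R5 (8): add — endpoints in different components.
R8 R9 (10): add — endpoints in different components.
R4 R7 (11): add — endpoints in different components.
R2 R8 (12): add — endpoints in different components.
R2 R4 (13): skip — R4 and R2 already connected.
R5 R7 (14): skip — R5 and R7 already connected.
R3 R4 (15): skip — R3 and R4 already connected.
R6 R9 (16): add — endpoints in different components.
Edges rejected before the tree was complete: 3.

3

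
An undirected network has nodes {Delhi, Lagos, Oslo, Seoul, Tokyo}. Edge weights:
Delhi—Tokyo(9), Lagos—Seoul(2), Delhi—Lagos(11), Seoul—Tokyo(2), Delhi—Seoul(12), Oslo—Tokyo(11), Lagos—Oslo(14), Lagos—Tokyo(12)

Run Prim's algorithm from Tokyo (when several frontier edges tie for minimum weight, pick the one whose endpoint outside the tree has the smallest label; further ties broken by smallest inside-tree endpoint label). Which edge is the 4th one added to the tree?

Prim's algorithm from Tokyo:
Step 1: frontier [Seoul—Tokyo 2, Delhi—Tokyo 9, Oslo—Tokyo 11, Lagos—Tokyo 12] → take Seoul—Tokyo (2); add Seoul.
Step 2: frontier [Lagos—Seoul 2, Delhi—Seoul 12, Delhi—Tokyo 9, Oslo—Tokyo 11, Lagos—Tokyo 12] → take Lagos—Seoul (2); add Lagos.
Step 3: frontier [Delhi—Lagos 11, Lagos—Oslo 14, Delhi—Seoul 12, Delhi—Tokyo 9, Oslo—Tokyo 11] → take Delhi—Tokyo (9); add Delhi.
Step 4: frontier [Lagos—Oslo 14, Oslo—Tokyo 11] → take Oslo—Tokyo (11); add Oslo.
The 4th edge added is Oslo—Tokyo.

Oslo-Tokyo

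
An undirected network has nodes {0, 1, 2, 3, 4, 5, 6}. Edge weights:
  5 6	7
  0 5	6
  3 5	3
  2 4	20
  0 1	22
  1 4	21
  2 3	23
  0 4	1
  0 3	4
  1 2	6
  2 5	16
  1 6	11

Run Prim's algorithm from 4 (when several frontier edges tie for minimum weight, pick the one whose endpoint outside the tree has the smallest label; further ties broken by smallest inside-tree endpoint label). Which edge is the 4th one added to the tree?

Prim's algorithm from 4:
Step 1: frontier [0 4 1, 2 4 20, 1 4 21] → take 0 4 (1); add 0.
Step 2: frontier [0 3 4, 0 5 6, 0 1 22, 2 4 20, 1 4 21] → take 0 3 (4); add 3.
Step 3: frontier [0 5 6, 0 1 22, 3 5 3, 2 3 23, 2 4 20, 1 4 21] → take 3 5 (3); add 5.
Step 4: frontier [0 1 22, 2 3 23, 2 4 20, 1 4 21, 5 6 7, 2 5 16] → take 5 6 (7); add 6.
Step 5: frontier [0 1 22, 2 3 23, 2 4 20, 1 4 21, 2 5 16, 1 6 11] → take 1 6 (11); add 1.
Step 6: frontier [1 2 6, 2 3 23, 2 4 20, 2 5 16] → take 1 2 (6); add 2.
The 4th edge added is 5 6.

5-6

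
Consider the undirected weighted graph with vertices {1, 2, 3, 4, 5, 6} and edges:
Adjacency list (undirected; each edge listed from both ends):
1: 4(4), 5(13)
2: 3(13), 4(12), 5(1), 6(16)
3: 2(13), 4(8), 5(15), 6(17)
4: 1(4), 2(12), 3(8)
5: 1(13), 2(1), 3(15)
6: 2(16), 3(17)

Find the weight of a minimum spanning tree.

41

Sort edges by weight, then run Kruskal:
2–5 (1): add. Components now {1} {2,5} {3} {4} {6}
1–4 (4): add. Components now {1,4} {2,5} {3} {6}
3–4 (8): add. Components now {1,3,4} {2,5} {6}
2–4 (12): add. Components now {1,2,3,4,5} {6}
1–5 (13): skip — 1 and 5 already connected.
2–3 (13): skip — 2 and 3 already connected.
3–5 (15): skip — 3 and 5 already connected.
2–6 (16): add. Components now {1,2,3,4,5,6}
MST edges: 2–5, 1–4, 3–4, 2–4, 2–6; total weight 1+4+8+12+16 = 41.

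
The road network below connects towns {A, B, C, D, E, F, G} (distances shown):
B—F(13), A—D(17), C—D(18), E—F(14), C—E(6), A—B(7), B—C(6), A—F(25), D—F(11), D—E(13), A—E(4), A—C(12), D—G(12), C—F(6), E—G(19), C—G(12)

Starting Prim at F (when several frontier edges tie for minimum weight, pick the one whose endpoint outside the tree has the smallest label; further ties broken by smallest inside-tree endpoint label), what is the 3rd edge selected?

Prim's algorithm from F:
Step 1: cheapest edge leaving the tree is C—F (6); add C.
Step 2: cheapest edge leaving the tree is B—C (6); add B.
Step 3: cheapest edge leaving the tree is C—E (6); add E.
Step 4: cheapest edge leaving the tree is A—E (4); add A.
Step 5: cheapest edge leaving the tree is D—F (11); add D.
Step 6: cheapest edge leaving the tree is C—G (12); add G.
The 3rd edge added is C—E.

C-E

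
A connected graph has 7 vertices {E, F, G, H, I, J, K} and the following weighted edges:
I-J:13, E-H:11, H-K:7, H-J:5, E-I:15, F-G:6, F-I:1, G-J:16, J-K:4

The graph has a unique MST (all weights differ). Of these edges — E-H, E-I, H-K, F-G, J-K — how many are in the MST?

Kruskal: consider edges lightest-first.
F-I (1): add — endpoints in different components.
J-K (4): add — endpoints in different components.
H-J (5): add — endpoints in different components.
F-G (6): add — endpoints in different components.
H-K (7): skip — H and K already connected.
E-H (11): add — endpoints in different components.
I-J (13): add — endpoints in different components.
MST edge set: {F-I, J-K, H-J, F-G, E-H, I-J}.
Of the listed edges, {E-H, F-G, J-K} are in the MST → 3.

3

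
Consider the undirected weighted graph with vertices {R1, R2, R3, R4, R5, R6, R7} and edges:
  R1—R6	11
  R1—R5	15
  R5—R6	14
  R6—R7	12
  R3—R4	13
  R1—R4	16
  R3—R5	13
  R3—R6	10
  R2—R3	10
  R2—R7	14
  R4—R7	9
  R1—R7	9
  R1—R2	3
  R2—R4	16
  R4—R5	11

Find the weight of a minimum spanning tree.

52

Grow the tree from R1 using Prim:
Step 1: cheapest edge leaving the tree is R1—R2 (3); add R2.
Step 2: cheapest edge leaving the tree is R1—R7 (9); add R7.
Step 3: cheapest edge leaving the tree is R4—R7 (9); add R4.
Step 4: cheapest edge leaving the tree is R2—R3 (10); add R3.
Step 5: cheapest edge leaving the tree is R3—R6 (10); add R6.
Step 6: cheapest edge leaving the tree is R4—R5 (11); add R5.
MST edges: R1—R2, R1—R7, R4—R7, R2—R3, R3—R6, R4—R5; total weight 3+9+9+10+10+11 = 52.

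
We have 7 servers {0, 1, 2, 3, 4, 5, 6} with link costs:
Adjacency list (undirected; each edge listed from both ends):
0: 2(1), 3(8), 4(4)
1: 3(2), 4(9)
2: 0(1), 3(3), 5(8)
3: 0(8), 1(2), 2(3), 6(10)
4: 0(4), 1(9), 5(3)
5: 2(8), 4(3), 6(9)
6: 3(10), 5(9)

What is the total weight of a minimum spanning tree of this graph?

22

Sort edges by weight, then run Kruskal:
0–2 (1): add. Components now {0,2} {1} {3} {4} {5} {6}
1–3 (2): add. Components now {0,2} {1,3} {4} {5} {6}
2–3 (3): add. Components now {0,1,2,3} {4} {5} {6}
4–5 (3): add. Components now {0,1,2,3} {4,5} {6}
0–4 (4): add. Components now {0,1,2,3,4,5} {6}
0–3 (8): skip — 0 and 3 already connected.
2–5 (8): skip — 2 and 5 already connected.
1–4 (9): skip — 1 and 4 already connected.
5–6 (9): add. Components now {0,1,2,3,4,5,6}
MST edges: 0–2, 1–3, 2–3, 4–5, 0–4, 5–6; total weight 1+2+3+3+4+9 = 22.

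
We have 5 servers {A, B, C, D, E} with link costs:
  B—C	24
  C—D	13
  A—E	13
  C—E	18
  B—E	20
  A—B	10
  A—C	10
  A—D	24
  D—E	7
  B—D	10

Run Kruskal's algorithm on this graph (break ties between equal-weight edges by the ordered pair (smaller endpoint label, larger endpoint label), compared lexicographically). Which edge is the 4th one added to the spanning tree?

Kruskal's algorithm — process edges by increasing weight (ties by edge label):
D—E (7): add — endpoints in different components.
A—B (10): add — endpoints in different components.
A—C (10): add — endpoints in different components.
B—D (10): add — endpoints in different components.
The 4th edge added is B—D.

B-D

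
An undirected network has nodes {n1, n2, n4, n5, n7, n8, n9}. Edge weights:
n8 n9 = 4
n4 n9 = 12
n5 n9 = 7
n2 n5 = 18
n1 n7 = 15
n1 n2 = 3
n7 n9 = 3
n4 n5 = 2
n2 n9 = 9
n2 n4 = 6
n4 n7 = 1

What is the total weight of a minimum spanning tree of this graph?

19

Kruskal's algorithm — process edges by increasing weight (ties by edge label):
n4 n7 (1): add. Components now {n1} {n2} {n5} {n9} {n4,n7} {n8}
n4 n5 (2): add. Components now {n1} {n2} {n4,n5,n7} {n9} {n8}
n1 n2 (3): add. Components now {n1,n2} {n4,n5,n7} {n9} {n8}
n7 n9 (3): add. Components now {n1,n2} {n4,n5,n7,n9} {n8}
n8 n9 (4): add. Components now {n1,n2} {n4,n5,n7,n8,n9}
n2 n4 (6): add. Components now {n1,n2,n4,n5,n7,n8,n9}
MST edges: n4 n7, n4 n5, n1 n2, n7 n9, n8 n9, n2 n4; total weight 1+2+3+3+4+6 = 19.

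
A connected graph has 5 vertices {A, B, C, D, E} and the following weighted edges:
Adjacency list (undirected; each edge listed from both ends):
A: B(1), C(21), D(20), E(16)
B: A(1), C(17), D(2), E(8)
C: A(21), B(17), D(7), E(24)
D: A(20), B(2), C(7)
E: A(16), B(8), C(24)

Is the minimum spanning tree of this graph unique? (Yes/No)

Sort edges by weight, then run Kruskal:
A-B (1): add — endpoints in different components.
B-D (2): add — endpoints in different components.
C-D (7): add — endpoints in different components.
B-E (8): add — endpoints in different components.
Every non-tree edge has weight strictly greater than the heaviest edge on the tree path between its endpoints, so the MST is unique.

Yes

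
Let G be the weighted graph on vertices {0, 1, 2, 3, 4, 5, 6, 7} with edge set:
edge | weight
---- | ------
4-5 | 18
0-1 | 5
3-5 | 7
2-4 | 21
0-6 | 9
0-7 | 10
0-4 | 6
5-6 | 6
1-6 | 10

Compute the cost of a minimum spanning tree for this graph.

Prim, starting at 1.
Step 1: frontier [0-1 5, 1-6 10] → take 0-1 (5); add 0.
Step 2: frontier [0-4 6, 0-6 9, 0-7 10, 1-6 10] → take 0-4 (6); add 4.
Step 3: frontier [0-6 9, 0-7 10, 1-6 10, 4-5 18, 2-4 21] → take 0-6 (9); add 6.
Step 4: frontier [0-7 10, 4-5 18, 2-4 21, 5-6 6] → take 5-6 (6); add 5.
Step 5: frontier [0-7 10, 2-4 21, 3-5 7] → take 3-5 (7); add 3.
Step 6: frontier [0-7 10, 2-4 21] → take 0-7 (10); add 7.
Step 7: frontier [2-4 21] → take 2-4 (21); add 2.
MST edges: 0-1, 0-4, 0-6, 5-6, 3-5, 0-7, 2-4; total weight 5+6+9+6+7+10+21 = 64.

64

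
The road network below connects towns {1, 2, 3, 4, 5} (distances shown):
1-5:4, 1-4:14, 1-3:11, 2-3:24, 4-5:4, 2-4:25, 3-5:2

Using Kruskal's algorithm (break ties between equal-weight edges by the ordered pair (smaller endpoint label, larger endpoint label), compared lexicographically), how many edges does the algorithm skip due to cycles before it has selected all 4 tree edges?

Kruskal: consider edges lightest-first.
3-5 (2): add. Components now {1} {2} {3,5} {4}
1-5 (4): add. Components now {1,3,5} {2} {4}
4-5 (4): add. Components now {1,3,4,5} {2}
1-3 (11): skip — 1 and 3 already connected.
1-4 (14): skip — 1 and 4 already connected.
2-3 (24): add. Components now {1,2,3,4,5}
Edges rejected before the tree was complete: 2.

2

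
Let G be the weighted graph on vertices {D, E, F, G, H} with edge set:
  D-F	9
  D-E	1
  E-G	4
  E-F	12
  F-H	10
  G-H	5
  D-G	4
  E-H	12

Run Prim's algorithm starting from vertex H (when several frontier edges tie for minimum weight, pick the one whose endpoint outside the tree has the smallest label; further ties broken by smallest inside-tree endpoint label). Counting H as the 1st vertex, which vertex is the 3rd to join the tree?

Grow the tree from H using Prim:
Step 1: frontier [G-H 5, F-H 10, E-H 12] → take G-H (5); add G.
Step 2: frontier [D-G 4, E-G 4, F-H 10, E-H 12] → take D-G (4); add D.
Step 3: frontier [D-E 1, D-F 9, E-G 4, F-H 10, E-H 12] → take D-E (1); add E.
Step 4: frontier [D-F 9, E-F 12, F-H 10] → take D-F (9); add F.
Vertex order: H, G, D, E, F. The 3rd vertex is D.

D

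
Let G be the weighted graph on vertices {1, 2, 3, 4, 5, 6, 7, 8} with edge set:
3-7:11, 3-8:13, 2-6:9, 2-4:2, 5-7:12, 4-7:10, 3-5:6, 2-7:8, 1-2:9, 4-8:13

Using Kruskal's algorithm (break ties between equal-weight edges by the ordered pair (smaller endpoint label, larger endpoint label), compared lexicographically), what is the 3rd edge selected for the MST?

Kruskal's algorithm — process edges by increasing weight (ties by edge label):
2-4 (2): add — endpoints in different components.
3-5 (6): add — endpoints in different components.
2-7 (8): add — endpoints in different components.
1-2 (9): add — endpoints in different components.
2-6 (9): add — endpoints in different components.
4-7 (10): skip — 4 and 7 already connected.
3-7 (11): add — endpoints in different components.
5-7 (12): skip — 5 and 7 already connected.
3-8 (13): add — endpoints in different components.
The 3rd edge added is 2-7.

2-7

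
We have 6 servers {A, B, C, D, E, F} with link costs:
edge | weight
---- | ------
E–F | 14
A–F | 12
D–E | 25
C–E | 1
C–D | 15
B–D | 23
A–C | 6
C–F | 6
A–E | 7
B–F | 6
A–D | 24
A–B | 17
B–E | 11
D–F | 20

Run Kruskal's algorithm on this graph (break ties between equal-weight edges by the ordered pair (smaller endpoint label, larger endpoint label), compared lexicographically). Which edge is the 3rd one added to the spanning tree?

B-F

Sort edges by weight, then run Kruskal:
C–E (1): add — endpoints in different components.
A–C (6): add — endpoints in different components.
B–F (6): add — endpoints in different components.
C–F (6): add — endpoints in different components.
A–E (7): skip — A and E already connected.
B–E (11): skip — B and E already connected.
A–F (12): skip — A and F already connected.
E–F (14): skip — E and F already connected.
C–D (15): add — endpoints in different components.
The 3rd edge added is B–F.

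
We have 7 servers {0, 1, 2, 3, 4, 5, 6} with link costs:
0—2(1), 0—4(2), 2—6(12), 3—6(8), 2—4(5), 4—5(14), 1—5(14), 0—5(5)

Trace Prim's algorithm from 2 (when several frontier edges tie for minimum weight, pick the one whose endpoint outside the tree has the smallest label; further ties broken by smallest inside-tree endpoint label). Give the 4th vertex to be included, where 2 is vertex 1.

Grow the tree from 2 using Prim:
Step 1: cheapest edge leaving the tree is 0—2 (1); add 0.
Step 2: cheapest edge leaving the tree is 0—4 (2); add 4.
Step 3: cheapest edge leaving the tree is 0—5 (5); add 5.
Step 4: cheapest edge leaving the tree is 2—6 (12); add 6.
Step 5: cheapest edge leaving the tree is 3—6 (8); add 3.
Step 6: cheapest edge leaving the tree is 1—5 (14); add 1.
Vertex order: 2, 0, 4, 5, 6, 3, 1. The 4th vertex is 5.

5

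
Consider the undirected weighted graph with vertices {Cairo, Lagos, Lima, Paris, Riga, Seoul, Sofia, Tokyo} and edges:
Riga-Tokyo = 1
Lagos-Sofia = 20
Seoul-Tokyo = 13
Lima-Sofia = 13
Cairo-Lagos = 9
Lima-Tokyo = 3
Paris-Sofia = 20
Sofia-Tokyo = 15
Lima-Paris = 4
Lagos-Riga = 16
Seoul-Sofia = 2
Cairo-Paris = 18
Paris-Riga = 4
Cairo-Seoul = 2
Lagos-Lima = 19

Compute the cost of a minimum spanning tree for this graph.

Prim, starting at Seoul.
Step 1: cheapest edge leaving the tree is Cairo-Seoul (2); add Cairo.
Step 2: cheapest edge leaving the tree is Seoul-Sofia (2); add Sofia.
Step 3: cheapest edge leaving the tree is Cairo-Lagos (9); add Lagos.
Step 4: cheapest edge leaving the tree is Lima-Sofia (13); add Lima.
Step 5: cheapest edge leaving the tree is Lima-Tokyo (3); add Tokyo.
Step 6: cheapest edge leaving the tree is Riga-Tokyo (1); add Riga.
Step 7: cheapest edge leaving the tree is Lima-Paris (4); add Paris.
MST edges: Cairo-Seoul, Seoul-Sofia, Cairo-Lagos, Lima-Sofia, Lima-Tokyo, Riga-Tokyo, Lima-Paris; total weight 2+2+9+13+3+1+4 = 34.

34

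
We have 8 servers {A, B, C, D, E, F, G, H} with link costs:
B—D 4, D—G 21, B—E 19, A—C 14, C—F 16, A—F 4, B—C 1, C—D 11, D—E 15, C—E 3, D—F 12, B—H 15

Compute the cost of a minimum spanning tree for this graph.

Sort edges by weight, then run Kruskal:
B—C (1): add — endpoints in different components.
C—E (3): add — endpoints in different components.
A—F (4): add — endpoints in different components.
B—D (4): add — endpoints in different components.
C—D (11): skip — C and D already connected.
D—F (12): add — endpoints in different components.
A—C (14): skip — A and C already connected.
B—H (15): add — endpoints in different components.
D—E (15): skip — D and E already connected.
C—F (16): skip — C and F already connected.
B—E (19): skip — B and E already connected.
D—G (21): add — endpoints in different components.
MST edges: B—C, C—E, A—F, B—D, D—F, B—H, D—G; total weight 1+3+4+4+12+15+21 = 60.

60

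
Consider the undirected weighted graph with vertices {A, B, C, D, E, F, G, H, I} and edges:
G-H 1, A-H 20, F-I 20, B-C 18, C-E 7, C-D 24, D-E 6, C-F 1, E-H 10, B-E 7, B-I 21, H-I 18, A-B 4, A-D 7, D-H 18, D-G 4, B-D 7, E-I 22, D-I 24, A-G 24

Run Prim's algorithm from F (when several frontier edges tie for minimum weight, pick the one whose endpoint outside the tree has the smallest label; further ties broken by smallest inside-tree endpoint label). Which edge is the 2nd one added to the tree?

Prim, starting at F.
Step 1: cheapest edge leaving the tree is C-F (1); add C.
Step 2: cheapest edge leaving the tree is C-E (7); add E.
Step 3: cheapest edge leaving the tree is D-E (6); add D.
Step 4: cheapest edge leaving the tree is D-G (4); add G.
Step 5: cheapest edge leaving the tree is G-H (1); add H.
Step 6: cheapest edge leaving the tree is A-D (7); add A.
Step 7: cheapest edge leaving the tree is A-B (4); add B.
Step 8: cheapest edge leaving the tree is H-I (18); add I.
The 2nd edge added is C-E.

C-E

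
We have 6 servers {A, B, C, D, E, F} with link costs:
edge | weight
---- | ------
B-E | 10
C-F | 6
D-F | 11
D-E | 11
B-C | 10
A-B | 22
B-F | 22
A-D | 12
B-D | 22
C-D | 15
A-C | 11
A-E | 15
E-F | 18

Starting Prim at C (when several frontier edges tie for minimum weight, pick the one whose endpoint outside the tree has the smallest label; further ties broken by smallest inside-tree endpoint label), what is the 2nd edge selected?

B-C

Grow the tree from C using Prim:
Step 1: frontier [C-F 6, B-C 10, A-C 11, C-D 15] → take C-F (6); add F.
Step 2: frontier [B-C 10, A-C 11, C-D 15, D-F 11, E-F 18, B-F 22] → take B-C (10); add B.
Step 3: frontier [B-E 10, A-B 22, B-D 22, A-C 11, C-D 15, D-F 11, E-F 18] → take B-E (10); add E.
Step 4: frontier [A-B 22, B-D 22, A-C 11, C-D 15, D-E 11, A-E 15, D-F 11] → take A-C (11); add A.
Step 5: frontier [A-D 12, B-D 22, C-D 15, D-E 11, D-F 11] → take D-E (11); add D.
The 2nd edge added is B-C.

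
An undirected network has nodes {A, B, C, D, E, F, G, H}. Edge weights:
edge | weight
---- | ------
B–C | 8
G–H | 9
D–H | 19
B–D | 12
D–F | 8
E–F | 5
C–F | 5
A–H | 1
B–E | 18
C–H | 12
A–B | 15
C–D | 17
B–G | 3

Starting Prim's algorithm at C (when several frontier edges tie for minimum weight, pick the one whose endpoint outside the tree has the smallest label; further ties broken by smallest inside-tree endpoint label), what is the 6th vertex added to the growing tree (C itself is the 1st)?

Prim, starting at C.
Step 1: cheapest edge leaving the tree is C–F (5); add F.
Step 2: cheapest edge leaving the tree is E–F (5); add E.
Step 3: cheapest edge leaving the tree is B–C (8); add B.
Step 4: cheapest edge leaving the tree is B–G (3); add G.
Step 5: cheapest edge leaving the tree is D–F (8); add D.
Step 6: cheapest edge leaving the tree is G–H (9); add H.
Step 7: cheapest edge leaving the tree is A–H (1); add A.
Vertex order: C, F, E, B, G, D, H, A. The 6th vertex is D.

D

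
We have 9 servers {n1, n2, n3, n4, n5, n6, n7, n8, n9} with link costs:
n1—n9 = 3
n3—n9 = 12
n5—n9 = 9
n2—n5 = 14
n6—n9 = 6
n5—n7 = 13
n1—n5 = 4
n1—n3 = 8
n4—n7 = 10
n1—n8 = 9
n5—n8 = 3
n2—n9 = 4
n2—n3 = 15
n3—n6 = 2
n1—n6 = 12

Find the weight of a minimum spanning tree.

45

Kruskal's algorithm — process edges by increasing weight (ties by edge label):
n3—n6 (2): add — endpoints in different components.
n1—n9 (3): add — endpoints in different components.
n5—n8 (3): add — endpoints in different components.
n1—n5 (4): add — endpoints in different components.
n2—n9 (4): add — endpoints in different components.
n6—n9 (6): add — endpoints in different components.
n1—n3 (8): skip — n3 and n1 already connected.
n1—n8 (9): skip — n8 and n1 already connected.
n5—n9 (9): skip — n9 and n5 already connected.
n4—n7 (10): add — endpoints in different components.
n1—n6 (12): skip — n1 and n6 already connected.
n3—n9 (12): skip — n9 and n3 already connected.
n5—n7 (13): add — endpoints in different components.
MST edges: n3—n6, n1—n9, n5—n8, n1—n5, n2—n9, n6—n9, n4—n7, n5—n7; total weight 2+3+3+4+4+6+10+13 = 45.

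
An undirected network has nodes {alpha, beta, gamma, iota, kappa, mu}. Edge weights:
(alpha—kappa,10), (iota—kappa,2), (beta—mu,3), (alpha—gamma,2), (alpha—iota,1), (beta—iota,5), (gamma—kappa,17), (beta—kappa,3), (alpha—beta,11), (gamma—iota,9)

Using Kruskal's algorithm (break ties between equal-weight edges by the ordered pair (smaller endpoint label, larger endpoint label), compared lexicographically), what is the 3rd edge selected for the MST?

Kruskal: consider edges lightest-first.
alpha—iota (1): add — endpoints in different components.
alpha—gamma (2): add — endpoints in different components.
iota—kappa (2): add — endpoints in different components.
beta—kappa (3): add — endpoints in different components.
beta—mu (3): add — endpoints in different components.
The 3rd edge added is iota—kappa.

iota-kappa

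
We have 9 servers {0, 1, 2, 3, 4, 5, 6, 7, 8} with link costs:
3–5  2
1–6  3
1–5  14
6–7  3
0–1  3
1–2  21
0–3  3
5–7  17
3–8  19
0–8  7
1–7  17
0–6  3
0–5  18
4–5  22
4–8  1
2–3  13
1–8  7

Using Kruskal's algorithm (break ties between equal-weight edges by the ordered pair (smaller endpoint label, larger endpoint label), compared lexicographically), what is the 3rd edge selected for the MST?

0-1

Kruskal's algorithm — process edges by increasing weight (ties by edge label):
4–8 (1): add — endpoints in different components.
3–5 (2): add — endpoints in different components.
0–1 (3): add — endpoints in different components.
0–3 (3): add — endpoints in different components.
0–6 (3): add — endpoints in different components.
1–6 (3): skip — 1 and 6 already connected.
6–7 (3): add — endpoints in different components.
0–8 (7): add — endpoints in different components.
1–8 (7): skip — 1 and 8 already connected.
2–3 (13): add — endpoints in different components.
The 3rd edge added is 0–1.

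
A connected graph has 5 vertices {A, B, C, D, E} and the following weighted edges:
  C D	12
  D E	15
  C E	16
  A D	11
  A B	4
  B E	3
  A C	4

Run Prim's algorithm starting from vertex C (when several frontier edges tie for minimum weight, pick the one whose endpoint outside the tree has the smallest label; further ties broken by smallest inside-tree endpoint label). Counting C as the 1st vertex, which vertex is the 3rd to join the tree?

Prim's algorithm from C:
Step 1: cheapest edge leaving the tree is A C (4); add A.
Step 2: cheapest edge leaving the tree is A B (4); add B.
Step 3: cheapest edge leaving the tree is B E (3); add E.
Step 4: cheapest edge leaving the tree is A D (11); add D.
Vertex order: C, A, B, E, D. The 3rd vertex is B.

B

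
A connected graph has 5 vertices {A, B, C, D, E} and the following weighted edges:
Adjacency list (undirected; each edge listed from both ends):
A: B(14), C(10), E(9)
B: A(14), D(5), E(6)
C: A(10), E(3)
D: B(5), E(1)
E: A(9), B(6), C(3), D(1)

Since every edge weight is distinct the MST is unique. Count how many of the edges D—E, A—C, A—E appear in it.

2

Sort edges by weight, then run Kruskal:
D—E (1): add. Components now {A} {B} {C} {D,E}
C—E (3): add. Components now {A} {B} {C,D,E}
B—D (5): add. Components now {A} {B,C,D,E}
B—E (6): skip — B and E already connected.
A—E (9): add. Components now {A,B,C,D,E}
MST edge set: {D—E, C—E, B—D, A—E}.
Of the listed edges, {D—E, A—E} are in the MST → 2.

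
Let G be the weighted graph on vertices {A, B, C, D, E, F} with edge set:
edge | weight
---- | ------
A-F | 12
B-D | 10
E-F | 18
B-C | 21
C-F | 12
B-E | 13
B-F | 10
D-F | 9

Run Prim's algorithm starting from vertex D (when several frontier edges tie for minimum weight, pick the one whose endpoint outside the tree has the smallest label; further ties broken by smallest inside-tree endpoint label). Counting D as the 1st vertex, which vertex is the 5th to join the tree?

C

Prim's algorithm from D:
Step 1: cheapest edge leaving the tree is D-F (9); add F.
Step 2: cheapest edge leaving the tree is B-D (10); add B.
Step 3: cheapest edge leaving the tree is A-F (12); add A.
Step 4: cheapest edge leaving the tree is C-F (12); add C.
Step 5: cheapest edge leaving the tree is B-E (13); add E.
Vertex order: D, F, B, A, C, E. The 5th vertex is C.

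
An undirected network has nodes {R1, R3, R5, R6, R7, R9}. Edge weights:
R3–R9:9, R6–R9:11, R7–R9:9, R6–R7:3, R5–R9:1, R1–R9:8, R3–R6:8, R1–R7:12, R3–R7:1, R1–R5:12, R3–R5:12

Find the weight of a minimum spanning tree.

22

Kruskal's algorithm — process edges by increasing weight (ties by edge label):
R3–R7 (1): add. Components now {R1} {R9} {R6} {R3,R7} {R5}
R5–R9 (1): add. Components now {R1} {R5,R9} {R6} {R3,R7}
R6–R7 (3): add. Components now {R1} {R5,R9} {R3,R6,R7}
R1–R9 (8): add. Components now {R1,R5,R9} {R3,R6,R7}
R3–R6 (8): skip — R6 and R3 already connected.
R3–R9 (9): add. Components now {R1,R3,R5,R6,R7,R9}
MST edges: R3–R7, R5–R9, R6–R7, R1–R9, R3–R9; total weight 1+1+3+8+9 = 22.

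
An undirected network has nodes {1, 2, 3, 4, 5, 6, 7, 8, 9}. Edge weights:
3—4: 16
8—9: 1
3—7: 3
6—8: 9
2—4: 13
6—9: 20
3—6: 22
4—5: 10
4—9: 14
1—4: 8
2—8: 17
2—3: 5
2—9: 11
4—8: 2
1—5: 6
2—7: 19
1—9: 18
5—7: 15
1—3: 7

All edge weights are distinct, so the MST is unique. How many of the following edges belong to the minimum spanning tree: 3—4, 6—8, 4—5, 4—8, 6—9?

2

Sort edges by weight, then run Kruskal:
8—9 (1): add — endpoints in different components.
4—8 (2): add — endpoints in different components.
3—7 (3): add — endpoints in different components.
2—3 (5): add — endpoints in different components.
1—5 (6): add — endpoints in different components.
1—3 (7): add — endpoints in different components.
1—4 (8): add — endpoints in different components.
6—8 (9): add — endpoints in different components.
MST edge set: {8—9, 4—8, 3—7, 2—3, 1—5, 1—3, 1—4, 6—8}.
Of the listed edges, {6—8, 4—8} are in the MST → 2.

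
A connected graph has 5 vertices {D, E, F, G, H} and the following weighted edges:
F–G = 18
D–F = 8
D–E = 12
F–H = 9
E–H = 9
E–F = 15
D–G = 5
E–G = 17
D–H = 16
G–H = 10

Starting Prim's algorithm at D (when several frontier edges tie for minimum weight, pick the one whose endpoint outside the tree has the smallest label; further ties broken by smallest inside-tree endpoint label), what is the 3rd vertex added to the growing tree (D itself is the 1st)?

Grow the tree from D using Prim:
Step 1: cheapest edge leaving the tree is D–G (5); add G.
Step 2: cheapest edge leaving the tree is D–F (8); add F.
Step 3: cheapest edge leaving the tree is F–H (9); add H.
Step 4: cheapest edge leaving the tree is E–H (9); add E.
Vertex order: D, G, F, H, E. The 3rd vertex is F.

F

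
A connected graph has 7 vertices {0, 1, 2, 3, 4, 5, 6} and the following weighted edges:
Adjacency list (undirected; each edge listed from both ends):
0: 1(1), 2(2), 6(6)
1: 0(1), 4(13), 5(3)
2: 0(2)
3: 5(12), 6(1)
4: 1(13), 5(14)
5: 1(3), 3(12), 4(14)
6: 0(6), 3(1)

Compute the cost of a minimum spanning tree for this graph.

Kruskal's algorithm — process edges by increasing weight (ties by edge label):
0-1 (1): add — endpoints in different components.
3-6 (1): add — endpoints in different components.
0-2 (2): add — endpoints in different components.
1-5 (3): add — endpoints in different components.
0-6 (6): add — endpoints in different components.
3-5 (12): skip — 3 and 5 already connected.
1-4 (13): add — endpoints in different components.
MST edges: 0-1, 3-6, 0-2, 1-5, 0-6, 1-4; total weight 1+1+2+3+6+13 = 26.

26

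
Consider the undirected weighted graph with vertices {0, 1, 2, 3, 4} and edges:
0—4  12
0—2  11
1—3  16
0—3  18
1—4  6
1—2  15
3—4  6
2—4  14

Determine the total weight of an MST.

Kruskal's algorithm — process edges by increasing weight (ties by edge label):
1—4 (6): add — endpoints in different components.
3—4 (6): add — endpoints in different components.
0—2 (11): add — endpoints in different components.
0—4 (12): add — endpoints in different components.
MST edges: 1—4, 3—4, 0—2, 0—4; total weight 6+6+11+12 = 35.

35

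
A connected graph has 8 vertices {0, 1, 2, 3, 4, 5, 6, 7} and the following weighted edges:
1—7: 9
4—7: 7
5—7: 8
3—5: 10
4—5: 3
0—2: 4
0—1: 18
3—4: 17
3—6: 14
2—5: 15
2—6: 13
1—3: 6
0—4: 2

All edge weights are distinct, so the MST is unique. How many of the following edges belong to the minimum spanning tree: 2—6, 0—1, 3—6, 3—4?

1

Sort edges by weight, then run Kruskal:
0—4 (2): add — endpoints in different components.
4—5 (3): add — endpoints in different components.
0—2 (4): add — endpoints in different components.
1—3 (6): add — endpoints in different components.
4—7 (7): add — endpoints in different components.
5—7 (8): skip — 5 and 7 already connected.
1—7 (9): add — endpoints in different components.
3—5 (10): skip — 3 and 5 already connected.
2—6 (13): add — endpoints in different components.
MST edge set: {0—4, 4—5, 0—2, 1—3, 4—7, 1—7, 2—6}.
Of the listed edges, {2—6} are in the MST → 1.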